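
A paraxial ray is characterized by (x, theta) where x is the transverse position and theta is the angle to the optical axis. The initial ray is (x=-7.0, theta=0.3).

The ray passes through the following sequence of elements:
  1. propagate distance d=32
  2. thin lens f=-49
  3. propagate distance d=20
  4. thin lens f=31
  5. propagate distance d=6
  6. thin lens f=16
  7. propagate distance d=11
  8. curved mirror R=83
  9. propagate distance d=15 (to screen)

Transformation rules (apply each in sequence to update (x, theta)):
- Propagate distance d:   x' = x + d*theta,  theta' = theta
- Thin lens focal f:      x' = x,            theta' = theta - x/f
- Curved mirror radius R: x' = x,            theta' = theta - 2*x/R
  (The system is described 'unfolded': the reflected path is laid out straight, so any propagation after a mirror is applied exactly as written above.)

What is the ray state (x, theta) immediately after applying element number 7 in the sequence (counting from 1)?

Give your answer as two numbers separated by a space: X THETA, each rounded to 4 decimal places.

Answer: 3.5523 -0.5779

Derivation:
Initial: x=-7.0000 theta=0.3000
After 1 (propagate distance d=32): x=2.6000 theta=0.3000
After 2 (thin lens f=-49): x=2.6000 theta=173/490 (≈0.3531)
After 3 (propagate distance d=20): x=2367/245 (≈9.6612) theta=173/490 (≈0.3531)
After 4 (thin lens f=31): x=2367/245 (≈9.6612) theta=629/15190 (≈0.0414)
After 5 (propagate distance d=6): x=1536/155 (≈9.9097) theta=629/15190 (≈0.0414)
After 6 (thin lens f=16): x=1536/155 (≈9.9097) theta=-8779/15190 (≈-0.5779)
After 7 (propagate distance d=11): x=53959/15190 (≈3.5523) theta=-8779/15190 (≈-0.5779)
Rounded to 4 decimal places: x = 3.5523, theta = -0.5779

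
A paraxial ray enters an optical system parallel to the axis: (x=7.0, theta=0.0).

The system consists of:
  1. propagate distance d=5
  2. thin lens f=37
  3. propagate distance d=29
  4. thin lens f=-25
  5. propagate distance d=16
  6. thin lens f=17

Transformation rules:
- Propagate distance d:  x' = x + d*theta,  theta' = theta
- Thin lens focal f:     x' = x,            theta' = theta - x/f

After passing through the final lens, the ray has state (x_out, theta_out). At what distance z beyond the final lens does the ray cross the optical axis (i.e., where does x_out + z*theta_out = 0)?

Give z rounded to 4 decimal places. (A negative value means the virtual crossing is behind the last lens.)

Answer: -5.6406

Derivation:
Initial: x=7.0000 theta=0.0000
After 1 (propagate distance d=5): x=7.0000 theta=0.0000
After 2 (thin lens f=37): x=7.0000 theta=-7/37 (≈-0.1892)
After 3 (propagate distance d=29): x=56/37 (≈1.5135) theta=-7/37 (≈-0.1892)
After 4 (thin lens f=-25): x=56/37 (≈1.5135) theta=-119/925 (≈-0.1286)
After 5 (propagate distance d=16): x=-504/925 (≈-0.5449) theta=-119/925 (≈-0.1286)
After 6 (thin lens f=17): x=-504/925 (≈-0.5449) theta=-1519/15725 (≈-0.0966)
z_focus = -x_out/theta_out = -(-504/925)/(-1519/15725) = -1224/217 ≈ -5.6406
Rounded to 4 decimal places: z = -5.6406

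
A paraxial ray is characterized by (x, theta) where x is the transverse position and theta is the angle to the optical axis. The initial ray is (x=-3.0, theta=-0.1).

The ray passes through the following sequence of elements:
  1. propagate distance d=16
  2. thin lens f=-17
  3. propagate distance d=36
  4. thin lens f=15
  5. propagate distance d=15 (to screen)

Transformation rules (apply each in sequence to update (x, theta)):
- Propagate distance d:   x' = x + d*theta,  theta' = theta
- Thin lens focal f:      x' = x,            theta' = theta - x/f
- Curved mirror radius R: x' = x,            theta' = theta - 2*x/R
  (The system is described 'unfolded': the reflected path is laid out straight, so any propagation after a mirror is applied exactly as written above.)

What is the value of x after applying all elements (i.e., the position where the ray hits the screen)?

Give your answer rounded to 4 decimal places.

Initial: x=-3.0000 theta=-0.1000
After 1 (propagate distance d=16): x=-4.6000 theta=-0.1000
After 2 (thin lens f=-17): x=-4.6000 theta=-63/170 (≈-0.3706)
After 3 (propagate distance d=36): x=-305/17 (≈-17.9412) theta=-63/170 (≈-0.3706)
After 4 (thin lens f=15): x=-305/17 (≈-17.9412) theta=421/510 (≈0.8255)
After 5 (propagate distance d=15 (to screen)): x=-189/34 (≈-5.5588) theta=421/510 (≈0.8255)
Rounded to 4 decimal places: x = -5.5588

Answer: -5.5588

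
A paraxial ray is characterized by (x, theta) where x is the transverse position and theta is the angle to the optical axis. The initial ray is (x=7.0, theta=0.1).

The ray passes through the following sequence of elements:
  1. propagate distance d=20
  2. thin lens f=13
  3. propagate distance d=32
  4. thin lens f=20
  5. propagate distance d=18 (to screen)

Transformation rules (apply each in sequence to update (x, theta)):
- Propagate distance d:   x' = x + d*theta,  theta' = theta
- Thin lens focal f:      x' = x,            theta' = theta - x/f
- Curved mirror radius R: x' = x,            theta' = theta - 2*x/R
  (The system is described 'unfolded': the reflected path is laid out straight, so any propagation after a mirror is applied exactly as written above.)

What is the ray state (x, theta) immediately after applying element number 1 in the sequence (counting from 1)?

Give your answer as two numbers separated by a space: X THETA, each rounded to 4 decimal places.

Initial: x=7.0000 theta=0.1000
After 1 (propagate distance d=20): x=9.0000 theta=0.1000
Rounded to 4 decimal places: x = 9.0000, theta = 0.1000

Answer: 9.0000 0.1000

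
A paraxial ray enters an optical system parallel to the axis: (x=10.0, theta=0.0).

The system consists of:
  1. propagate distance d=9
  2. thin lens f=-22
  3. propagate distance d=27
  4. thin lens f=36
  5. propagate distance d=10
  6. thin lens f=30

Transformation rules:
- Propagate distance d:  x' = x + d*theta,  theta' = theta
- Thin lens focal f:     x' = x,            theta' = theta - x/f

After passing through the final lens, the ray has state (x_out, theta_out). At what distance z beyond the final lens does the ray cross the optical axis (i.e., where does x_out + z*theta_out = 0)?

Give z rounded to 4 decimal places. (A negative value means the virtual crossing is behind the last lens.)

Initial: x=10.0000 theta=0.0000
After 1 (propagate distance d=9): x=10.0000 theta=0.0000
After 2 (thin lens f=-22): x=10.0000 theta=5/11 (≈0.4545)
After 3 (propagate distance d=27): x=245/11 (≈22.2727) theta=5/11 (≈0.4545)
After 4 (thin lens f=36): x=245/11 (≈22.2727) theta=-65/396 (≈-0.1641)
After 5 (propagate distance d=10): x=4085/198 (≈20.6313) theta=-65/396 (≈-0.1641)
After 6 (thin lens f=30): x=4085/198 (≈20.6313) theta=-23/27 (≈-0.8519)
z_focus = -x_out/theta_out = -(4085/198)/(-23/27) = 12255/506 ≈ 24.2194
Rounded to 4 decimal places: z = 24.2194

Answer: 24.2194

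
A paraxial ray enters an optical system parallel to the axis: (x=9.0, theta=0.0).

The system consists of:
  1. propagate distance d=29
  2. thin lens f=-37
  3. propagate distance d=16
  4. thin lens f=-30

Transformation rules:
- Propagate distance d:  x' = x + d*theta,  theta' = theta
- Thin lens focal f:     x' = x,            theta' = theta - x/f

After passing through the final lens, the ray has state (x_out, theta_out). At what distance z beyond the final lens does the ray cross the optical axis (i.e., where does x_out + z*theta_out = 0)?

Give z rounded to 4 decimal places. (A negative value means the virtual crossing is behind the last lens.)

Answer: -19.1566

Derivation:
Initial: x=9.0000 theta=0.0000
After 1 (propagate distance d=29): x=9.0000 theta=0.0000
After 2 (thin lens f=-37): x=9.0000 theta=9/37 (≈0.2432)
After 3 (propagate distance d=16): x=477/37 (≈12.8919) theta=9/37 (≈0.2432)
After 4 (thin lens f=-30): x=477/37 (≈12.8919) theta=249/370 (≈0.6730)
z_focus = -x_out/theta_out = -(477/37)/(249/370) = -1590/83 ≈ -19.1566
Rounded to 4 decimal places: z = -19.1566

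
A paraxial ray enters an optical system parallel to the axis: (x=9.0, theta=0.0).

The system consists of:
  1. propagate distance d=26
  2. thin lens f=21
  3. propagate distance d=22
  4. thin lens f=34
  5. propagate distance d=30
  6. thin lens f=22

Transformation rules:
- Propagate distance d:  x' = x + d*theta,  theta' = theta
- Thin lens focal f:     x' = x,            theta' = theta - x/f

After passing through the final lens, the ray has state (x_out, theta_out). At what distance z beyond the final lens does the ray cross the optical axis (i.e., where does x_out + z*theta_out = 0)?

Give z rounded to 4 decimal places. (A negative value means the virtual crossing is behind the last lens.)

Initial: x=9.0000 theta=0.0000
After 1 (propagate distance d=26): x=9.0000 theta=0.0000
After 2 (thin lens f=21): x=9.0000 theta=-3/7 (≈-0.4286)
After 3 (propagate distance d=22): x=-3/7 (≈-0.4286) theta=-3/7 (≈-0.4286)
After 4 (thin lens f=34): x=-3/7 (≈-0.4286) theta=-99/238 (≈-0.4160)
After 5 (propagate distance d=30): x=-1536/119 (≈-12.9076) theta=-99/238 (≈-0.4160)
After 6 (thin lens f=22): x=-1536/119 (≈-12.9076) theta=447/2618 (≈0.1707)
z_focus = -x_out/theta_out = -(-1536/119)/(447/2618) = 11264/149 ≈ 75.5973
Rounded to 4 decimal places: z = 75.5973

Answer: 75.5973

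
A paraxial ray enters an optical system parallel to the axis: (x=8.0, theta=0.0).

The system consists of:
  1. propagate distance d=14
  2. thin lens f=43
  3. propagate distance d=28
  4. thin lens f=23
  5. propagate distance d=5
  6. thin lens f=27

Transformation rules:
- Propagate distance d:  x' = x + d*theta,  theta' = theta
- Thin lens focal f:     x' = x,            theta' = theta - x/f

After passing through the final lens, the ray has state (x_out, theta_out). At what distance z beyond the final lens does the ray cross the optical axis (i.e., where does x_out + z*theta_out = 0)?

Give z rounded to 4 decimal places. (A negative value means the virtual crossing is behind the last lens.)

Initial: x=8.0000 theta=0.0000
After 1 (propagate distance d=14): x=8.0000 theta=0.0000
After 2 (thin lens f=43): x=8.0000 theta=-8/43 (≈-0.1860)
After 3 (propagate distance d=28): x=120/43 (≈2.7907) theta=-8/43 (≈-0.1860)
After 4 (thin lens f=23): x=120/43 (≈2.7907) theta=-304/989 (≈-0.3074)
After 5 (propagate distance d=5): x=1240/989 (≈1.2538) theta=-304/989 (≈-0.3074)
After 6 (thin lens f=27): x=1240/989 (≈1.2538) theta=-9448/26703 (≈-0.3538)
z_focus = -x_out/theta_out = -(1240/989)/(-9448/26703) = 4185/1181 ≈ 3.5436
Rounded to 4 decimal places: z = 3.5436

Answer: 3.5436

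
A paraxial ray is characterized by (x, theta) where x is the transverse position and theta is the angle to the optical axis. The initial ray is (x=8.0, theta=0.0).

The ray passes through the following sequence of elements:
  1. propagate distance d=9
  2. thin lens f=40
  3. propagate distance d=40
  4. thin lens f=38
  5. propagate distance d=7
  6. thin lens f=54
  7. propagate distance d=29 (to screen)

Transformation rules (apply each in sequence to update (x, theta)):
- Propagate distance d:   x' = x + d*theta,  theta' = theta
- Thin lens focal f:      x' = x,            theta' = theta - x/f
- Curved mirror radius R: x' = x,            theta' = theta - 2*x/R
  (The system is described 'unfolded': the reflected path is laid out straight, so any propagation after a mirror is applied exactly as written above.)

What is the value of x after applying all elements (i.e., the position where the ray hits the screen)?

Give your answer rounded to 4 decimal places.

Answer: -6.4481

Derivation:
Initial: x=8.0000 theta=0.0000
After 1 (propagate distance d=9): x=8.0000 theta=0.0000
After 2 (thin lens f=40): x=8.0000 theta=-0.2000
After 3 (propagate distance d=40): x=0.0000 theta=-0.2000
After 4 (thin lens f=38): x=0.0000 theta=-0.2000
After 5 (propagate distance d=7): x=-1.4000 theta=-0.2000
After 6 (thin lens f=54): x=-1.4000 theta=-47/270 (≈-0.1741)
After 7 (propagate distance d=29 (to screen)): x=-1741/270 (≈-6.4481) theta=-47/270 (≈-0.1741)
Rounded to 4 decimal places: x = -6.4481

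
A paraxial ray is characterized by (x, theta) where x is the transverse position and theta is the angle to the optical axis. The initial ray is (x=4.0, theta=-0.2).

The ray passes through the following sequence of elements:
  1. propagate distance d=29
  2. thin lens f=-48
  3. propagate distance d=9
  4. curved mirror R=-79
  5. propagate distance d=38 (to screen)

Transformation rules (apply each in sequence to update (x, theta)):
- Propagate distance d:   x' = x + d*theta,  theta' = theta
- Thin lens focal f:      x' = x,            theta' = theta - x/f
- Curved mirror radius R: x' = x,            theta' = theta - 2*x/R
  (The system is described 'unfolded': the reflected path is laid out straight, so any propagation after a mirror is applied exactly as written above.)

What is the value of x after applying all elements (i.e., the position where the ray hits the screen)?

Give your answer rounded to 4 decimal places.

Answer: -16.7505

Derivation:
Initial: x=4.0000 theta=-0.2000
After 1 (propagate distance d=29): x=-1.8000 theta=-0.2000
After 2 (thin lens f=-48): x=-1.8000 theta=-0.2375
After 3 (propagate distance d=9): x=-3.9375 theta=-0.2375
After 4 (curved mirror R=-79): x=-3.9375 theta=-2131/6320 (≈-0.3372)
After 5 (propagate distance d=38 (to screen)): x=-105863/6320 (≈-16.7505) theta=-2131/6320 (≈-0.3372)
Rounded to 4 decimal places: x = -16.7505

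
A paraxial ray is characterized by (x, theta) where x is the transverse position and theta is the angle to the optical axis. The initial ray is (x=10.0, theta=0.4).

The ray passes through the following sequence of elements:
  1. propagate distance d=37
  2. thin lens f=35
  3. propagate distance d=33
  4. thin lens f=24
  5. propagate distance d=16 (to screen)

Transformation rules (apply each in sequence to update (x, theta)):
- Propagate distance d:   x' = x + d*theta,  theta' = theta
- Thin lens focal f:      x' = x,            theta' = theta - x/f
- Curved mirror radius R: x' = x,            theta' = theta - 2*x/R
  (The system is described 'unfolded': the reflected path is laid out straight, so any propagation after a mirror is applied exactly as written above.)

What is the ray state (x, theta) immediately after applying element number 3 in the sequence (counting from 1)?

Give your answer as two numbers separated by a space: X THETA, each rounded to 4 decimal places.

Answer: 14.6171 -0.3086

Derivation:
Initial: x=10.0000 theta=0.4000
After 1 (propagate distance d=37): x=24.8000 theta=0.4000
After 2 (thin lens f=35): x=24.8000 theta=-54/175 (≈-0.3086)
After 3 (propagate distance d=33): x=2558/175 (≈14.6171) theta=-54/175 (≈-0.3086)
Rounded to 4 decimal places: x = 14.6171, theta = -0.3086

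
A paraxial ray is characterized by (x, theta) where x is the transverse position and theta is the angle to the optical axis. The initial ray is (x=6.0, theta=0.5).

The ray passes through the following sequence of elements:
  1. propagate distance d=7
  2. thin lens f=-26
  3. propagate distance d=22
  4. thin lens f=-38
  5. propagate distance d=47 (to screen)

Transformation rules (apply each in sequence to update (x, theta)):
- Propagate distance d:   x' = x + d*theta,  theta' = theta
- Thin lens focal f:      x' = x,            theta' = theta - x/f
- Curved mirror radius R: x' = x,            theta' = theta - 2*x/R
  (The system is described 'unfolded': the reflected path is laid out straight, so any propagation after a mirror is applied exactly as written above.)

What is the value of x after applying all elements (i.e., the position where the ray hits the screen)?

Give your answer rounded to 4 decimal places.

Initial: x=6.0000 theta=0.5000
After 1 (propagate distance d=7): x=9.5000 theta=0.5000
After 2 (thin lens f=-26): x=9.5000 theta=45/52 (≈0.8654)
After 3 (propagate distance d=22): x=371/13 (≈28.5385) theta=45/52 (≈0.8654)
After 4 (thin lens f=-38): x=371/13 (≈28.5385) theta=1597/988 (≈1.6164)
After 5 (propagate distance d=47 (to screen)): x=103255/988 (≈104.5091) theta=1597/988 (≈1.6164)
Rounded to 4 decimal places: x = 104.5091

Answer: 104.5091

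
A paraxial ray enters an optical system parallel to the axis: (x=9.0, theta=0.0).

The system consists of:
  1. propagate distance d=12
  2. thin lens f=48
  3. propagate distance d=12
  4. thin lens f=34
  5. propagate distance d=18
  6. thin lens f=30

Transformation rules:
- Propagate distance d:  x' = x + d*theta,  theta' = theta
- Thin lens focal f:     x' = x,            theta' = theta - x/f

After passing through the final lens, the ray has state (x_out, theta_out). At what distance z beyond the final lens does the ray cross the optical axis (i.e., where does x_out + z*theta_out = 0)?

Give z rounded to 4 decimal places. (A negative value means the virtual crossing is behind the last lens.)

Initial: x=9.0000 theta=0.0000
After 1 (propagate distance d=12): x=9.0000 theta=0.0000
After 2 (thin lens f=48): x=9.0000 theta=-0.1875
After 3 (propagate distance d=12): x=6.7500 theta=-0.1875
After 4 (thin lens f=34): x=6.7500 theta=-105/272 (≈-0.3860)
After 5 (propagate distance d=18): x=-27/136 (≈-0.1985) theta=-105/272 (≈-0.3860)
After 6 (thin lens f=30): x=-27/136 (≈-0.1985) theta=-129/340 (≈-0.3794)
z_focus = -x_out/theta_out = -(-27/136)/(-129/340) = -45/86 ≈ -0.5233
Rounded to 4 decimal places: z = -0.5233

Answer: -0.5233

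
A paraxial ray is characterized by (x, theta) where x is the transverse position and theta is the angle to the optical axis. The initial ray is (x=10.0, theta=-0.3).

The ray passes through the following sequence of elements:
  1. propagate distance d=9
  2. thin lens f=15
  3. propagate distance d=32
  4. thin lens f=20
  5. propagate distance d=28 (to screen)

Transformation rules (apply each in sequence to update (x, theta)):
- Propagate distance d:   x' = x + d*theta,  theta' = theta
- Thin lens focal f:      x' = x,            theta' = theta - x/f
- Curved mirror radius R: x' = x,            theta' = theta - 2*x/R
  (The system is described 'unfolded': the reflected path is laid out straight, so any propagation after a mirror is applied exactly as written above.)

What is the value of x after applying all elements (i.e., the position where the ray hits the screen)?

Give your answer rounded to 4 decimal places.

Initial: x=10.0000 theta=-0.3000
After 1 (propagate distance d=9): x=7.3000 theta=-0.3000
After 2 (thin lens f=15): x=7.3000 theta=-59/75 (≈-0.7867)
After 3 (propagate distance d=32): x=-2681/150 (≈-17.8733) theta=-59/75 (≈-0.7867)
After 4 (thin lens f=20): x=-2681/150 (≈-17.8733) theta=0.1070
After 5 (propagate distance d=28 (to screen)): x=-5579/375 (≈-14.8773) theta=0.1070
Rounded to 4 decimal places: x = -14.8773

Answer: -14.8773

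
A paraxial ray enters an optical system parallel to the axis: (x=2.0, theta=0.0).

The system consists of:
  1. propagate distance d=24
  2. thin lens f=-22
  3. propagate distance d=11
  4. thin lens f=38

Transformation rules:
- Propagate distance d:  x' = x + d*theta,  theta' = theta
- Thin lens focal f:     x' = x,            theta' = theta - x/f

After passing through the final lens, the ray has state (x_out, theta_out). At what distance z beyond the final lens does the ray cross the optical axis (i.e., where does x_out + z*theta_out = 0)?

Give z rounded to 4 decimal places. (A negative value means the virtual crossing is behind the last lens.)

Initial: x=2.0000 theta=0.0000
After 1 (propagate distance d=24): x=2.0000 theta=0.0000
After 2 (thin lens f=-22): x=2.0000 theta=1/11 (≈0.0909)
After 3 (propagate distance d=11): x=3.0000 theta=1/11 (≈0.0909)
After 4 (thin lens f=38): x=3.0000 theta=5/418 (≈0.0120)
z_focus = -x_out/theta_out = -(3.0000)/(5/418) = -250.8000
Rounded to 4 decimal places: z = -250.8000

Answer: -250.8000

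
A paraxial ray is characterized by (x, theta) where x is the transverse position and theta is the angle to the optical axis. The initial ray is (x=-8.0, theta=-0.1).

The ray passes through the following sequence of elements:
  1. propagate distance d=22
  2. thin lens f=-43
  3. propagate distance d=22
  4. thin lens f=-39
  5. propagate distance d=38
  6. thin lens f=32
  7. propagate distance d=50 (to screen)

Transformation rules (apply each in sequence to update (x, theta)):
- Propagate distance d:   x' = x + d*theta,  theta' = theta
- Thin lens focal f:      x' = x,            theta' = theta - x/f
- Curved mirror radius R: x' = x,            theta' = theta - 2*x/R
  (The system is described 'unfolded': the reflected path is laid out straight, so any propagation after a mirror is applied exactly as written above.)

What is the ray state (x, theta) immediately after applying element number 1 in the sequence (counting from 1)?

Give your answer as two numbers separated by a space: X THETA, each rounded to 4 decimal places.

Answer: -10.2000 -0.1000

Derivation:
Initial: x=-8.0000 theta=-0.1000
After 1 (propagate distance d=22): x=-10.2000 theta=-0.1000
Rounded to 4 decimal places: x = -10.2000, theta = -0.1000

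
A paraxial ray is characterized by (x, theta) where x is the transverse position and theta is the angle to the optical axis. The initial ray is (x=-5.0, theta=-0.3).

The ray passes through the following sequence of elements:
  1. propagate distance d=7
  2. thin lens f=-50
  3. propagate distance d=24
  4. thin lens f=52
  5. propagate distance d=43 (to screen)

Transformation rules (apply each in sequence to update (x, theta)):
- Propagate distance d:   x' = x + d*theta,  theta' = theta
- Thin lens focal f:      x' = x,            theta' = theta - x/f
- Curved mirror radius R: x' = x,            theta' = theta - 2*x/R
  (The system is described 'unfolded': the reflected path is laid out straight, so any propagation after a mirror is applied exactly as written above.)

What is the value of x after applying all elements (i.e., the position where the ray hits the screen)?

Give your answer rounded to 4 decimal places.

Answer: -22.0708

Derivation:
Initial: x=-5.0000 theta=-0.3000
After 1 (propagate distance d=7): x=-7.1000 theta=-0.3000
After 2 (thin lens f=-50): x=-7.1000 theta=-0.4420
After 3 (propagate distance d=24): x=-17.7080 theta=-0.4420
After 4 (thin lens f=52): x=-17.7080 theta=-1319/13000 (≈-0.1015)
After 5 (propagate distance d=43 (to screen)): x=-286921/13000 (≈-22.0708) theta=-1319/13000 (≈-0.1015)
Rounded to 4 decimal places: x = -22.0708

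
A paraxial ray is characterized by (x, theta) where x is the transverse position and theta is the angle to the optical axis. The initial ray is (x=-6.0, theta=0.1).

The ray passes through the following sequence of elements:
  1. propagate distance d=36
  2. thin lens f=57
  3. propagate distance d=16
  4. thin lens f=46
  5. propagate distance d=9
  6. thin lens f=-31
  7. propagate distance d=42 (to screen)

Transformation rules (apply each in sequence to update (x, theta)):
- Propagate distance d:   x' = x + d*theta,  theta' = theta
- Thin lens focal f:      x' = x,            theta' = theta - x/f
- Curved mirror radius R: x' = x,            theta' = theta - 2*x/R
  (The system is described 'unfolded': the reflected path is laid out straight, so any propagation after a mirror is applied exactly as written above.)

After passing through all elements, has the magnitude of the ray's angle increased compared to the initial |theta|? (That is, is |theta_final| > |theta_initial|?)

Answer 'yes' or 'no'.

Answer: yes

Derivation:
Initial: x=-6.0000 theta=0.1000
After 1 (propagate distance d=36): x=-2.4000 theta=0.1000
After 2 (thin lens f=57): x=-2.4000 theta=27/190 (≈0.1421)
After 3 (propagate distance d=16): x=-12/95 (≈-0.1263) theta=27/190 (≈0.1421)
After 4 (thin lens f=46): x=-12/95 (≈-0.1263) theta=633/4370 (≈0.1449)
After 5 (propagate distance d=9): x=1029/874 (≈1.1773) theta=633/4370 (≈0.1449)
After 6 (thin lens f=-31): x=1029/874 (≈1.1773) theta=12384/67735 (≈0.1828)
After 7 (propagate distance d=42 (to screen)): x=1199751/135470 (≈8.8562) theta=12384/67735 (≈0.1828)
|theta_initial|=0.1000 |theta_final|=12384/67735 (≈0.1828) -> increased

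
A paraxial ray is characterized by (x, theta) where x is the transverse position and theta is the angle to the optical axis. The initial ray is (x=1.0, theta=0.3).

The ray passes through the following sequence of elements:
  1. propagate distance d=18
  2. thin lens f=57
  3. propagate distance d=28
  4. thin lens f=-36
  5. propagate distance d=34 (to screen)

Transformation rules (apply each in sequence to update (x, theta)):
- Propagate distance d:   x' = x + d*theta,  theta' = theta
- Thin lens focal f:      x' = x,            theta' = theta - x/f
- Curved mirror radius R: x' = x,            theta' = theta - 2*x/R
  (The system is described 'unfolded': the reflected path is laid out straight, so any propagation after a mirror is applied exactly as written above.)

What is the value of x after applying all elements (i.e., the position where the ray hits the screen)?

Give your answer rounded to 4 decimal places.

Answer: 29.0472

Derivation:
Initial: x=1.0000 theta=0.3000
After 1 (propagate distance d=18): x=6.4000 theta=0.3000
After 2 (thin lens f=57): x=6.4000 theta=107/570 (≈0.1877)
After 3 (propagate distance d=28): x=3322/285 (≈11.6561) theta=107/570 (≈0.1877)
After 4 (thin lens f=-36): x=3322/285 (≈11.6561) theta=1312/2565 (≈0.5115)
After 5 (propagate distance d=34 (to screen)): x=74506/2565 (≈29.0472) theta=1312/2565 (≈0.5115)
Rounded to 4 decimal places: x = 29.0472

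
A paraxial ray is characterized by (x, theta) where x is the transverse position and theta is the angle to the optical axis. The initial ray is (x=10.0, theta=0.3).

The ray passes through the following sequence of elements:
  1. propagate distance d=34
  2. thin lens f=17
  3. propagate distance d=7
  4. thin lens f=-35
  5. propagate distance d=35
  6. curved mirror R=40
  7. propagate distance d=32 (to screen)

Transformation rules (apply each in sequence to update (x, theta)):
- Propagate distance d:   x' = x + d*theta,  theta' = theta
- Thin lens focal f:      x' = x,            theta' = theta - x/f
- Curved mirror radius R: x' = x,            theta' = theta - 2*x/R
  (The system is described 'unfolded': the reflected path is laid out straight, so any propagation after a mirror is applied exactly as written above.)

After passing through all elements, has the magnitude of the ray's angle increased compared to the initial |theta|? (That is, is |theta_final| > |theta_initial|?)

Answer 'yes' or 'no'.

Initial: x=10.0000 theta=0.3000
After 1 (propagate distance d=34): x=20.2000 theta=0.3000
After 2 (thin lens f=17): x=20.2000 theta=-151/170 (≈-0.8882)
After 3 (propagate distance d=7): x=2377/170 (≈13.9824) theta=-151/170 (≈-0.8882)
After 4 (thin lens f=-35): x=2377/170 (≈13.9824) theta=-1454/2975 (≈-0.4887)
After 5 (propagate distance d=35): x=-531/170 (≈-3.1235) theta=-1454/2975 (≈-0.4887)
After 6 (curved mirror R=40): x=-531/170 (≈-3.1235) theta=-1583/4760 (≈-0.3326)
After 7 (propagate distance d=32 (to screen)): x=-16381/1190 (≈-13.7655) theta=-1583/4760 (≈-0.3326)
|theta_initial|=0.3000 |theta_final|=1583/4760 (≈0.3326) -> increased

Answer: yes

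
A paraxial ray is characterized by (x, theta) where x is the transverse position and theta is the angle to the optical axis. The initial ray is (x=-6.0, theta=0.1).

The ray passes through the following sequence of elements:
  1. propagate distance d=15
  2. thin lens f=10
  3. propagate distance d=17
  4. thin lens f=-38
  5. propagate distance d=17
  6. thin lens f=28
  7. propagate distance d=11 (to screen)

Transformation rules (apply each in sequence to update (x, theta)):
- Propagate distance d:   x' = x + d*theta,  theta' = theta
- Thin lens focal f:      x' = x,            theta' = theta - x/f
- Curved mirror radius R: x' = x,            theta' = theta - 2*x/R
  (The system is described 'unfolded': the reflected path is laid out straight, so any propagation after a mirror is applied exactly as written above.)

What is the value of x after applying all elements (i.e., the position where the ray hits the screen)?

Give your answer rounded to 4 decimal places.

Answer: 17.3927

Derivation:
Initial: x=-6.0000 theta=0.1000
After 1 (propagate distance d=15): x=-4.5000 theta=0.1000
After 2 (thin lens f=10): x=-4.5000 theta=0.5500
After 3 (propagate distance d=17): x=4.8500 theta=0.5500
After 4 (thin lens f=-38): x=4.8500 theta=103/152 (≈0.6776)
After 5 (propagate distance d=17): x=12441/760 (≈16.3697) theta=103/152 (≈0.6776)
After 6 (thin lens f=28): x=12441/760 (≈16.3697) theta=1979/21280 (≈0.0930)
After 7 (propagate distance d=11 (to screen)): x=370117/21280 (≈17.3927) theta=1979/21280 (≈0.0930)
Rounded to 4 decimal places: x = 17.3927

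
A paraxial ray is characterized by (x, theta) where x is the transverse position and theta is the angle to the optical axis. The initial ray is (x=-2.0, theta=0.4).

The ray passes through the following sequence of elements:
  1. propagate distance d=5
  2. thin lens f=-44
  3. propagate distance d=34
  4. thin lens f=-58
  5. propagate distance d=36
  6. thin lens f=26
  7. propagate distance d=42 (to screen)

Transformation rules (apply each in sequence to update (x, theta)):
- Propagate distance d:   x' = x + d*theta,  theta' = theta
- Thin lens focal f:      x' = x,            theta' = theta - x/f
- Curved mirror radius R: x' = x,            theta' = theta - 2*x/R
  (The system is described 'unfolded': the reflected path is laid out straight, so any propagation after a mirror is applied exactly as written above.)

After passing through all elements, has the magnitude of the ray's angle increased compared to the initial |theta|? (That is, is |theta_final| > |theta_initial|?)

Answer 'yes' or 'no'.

Answer: yes

Derivation:
Initial: x=-2.0000 theta=0.4000
After 1 (propagate distance d=5): x=0.0000 theta=0.4000
After 2 (thin lens f=-44): x=0.0000 theta=0.4000
After 3 (propagate distance d=34): x=13.6000 theta=0.4000
After 4 (thin lens f=-58): x=13.6000 theta=92/145 (≈0.6345)
After 5 (propagate distance d=36): x=5284/145 (≈36.4414) theta=92/145 (≈0.6345)
After 6 (thin lens f=26): x=5284/145 (≈36.4414) theta=-1446/1885 (≈-0.7671)
After 7 (propagate distance d=42 (to screen)): x=1592/377 (≈4.2228) theta=-1446/1885 (≈-0.7671)
|theta_initial|=0.4000 |theta_final|=1446/1885 (≈0.7671) -> increased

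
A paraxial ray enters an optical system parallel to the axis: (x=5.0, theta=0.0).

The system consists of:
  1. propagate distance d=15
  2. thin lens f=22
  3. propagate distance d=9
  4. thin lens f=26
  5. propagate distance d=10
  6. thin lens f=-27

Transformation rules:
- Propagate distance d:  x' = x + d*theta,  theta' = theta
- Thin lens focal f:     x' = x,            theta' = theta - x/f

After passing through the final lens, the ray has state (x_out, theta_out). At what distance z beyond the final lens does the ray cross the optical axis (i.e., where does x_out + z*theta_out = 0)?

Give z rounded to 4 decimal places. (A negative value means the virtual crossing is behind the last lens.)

Initial: x=5.0000 theta=0.0000
After 1 (propagate distance d=15): x=5.0000 theta=0.0000
After 2 (thin lens f=22): x=5.0000 theta=-5/22 (≈-0.2273)
After 3 (propagate distance d=9): x=65/22 (≈2.9545) theta=-5/22 (≈-0.2273)
After 4 (thin lens f=26): x=65/22 (≈2.9545) theta=-15/44 (≈-0.3409)
After 5 (propagate distance d=10): x=-5/11 (≈-0.4545) theta=-15/44 (≈-0.3409)
After 6 (thin lens f=-27): x=-5/11 (≈-0.4545) theta=-425/1188 (≈-0.3577)
z_focus = -x_out/theta_out = -(-5/11)/(-425/1188) = -108/85 ≈ -1.2706
Rounded to 4 decimal places: z = -1.2706

Answer: -1.2706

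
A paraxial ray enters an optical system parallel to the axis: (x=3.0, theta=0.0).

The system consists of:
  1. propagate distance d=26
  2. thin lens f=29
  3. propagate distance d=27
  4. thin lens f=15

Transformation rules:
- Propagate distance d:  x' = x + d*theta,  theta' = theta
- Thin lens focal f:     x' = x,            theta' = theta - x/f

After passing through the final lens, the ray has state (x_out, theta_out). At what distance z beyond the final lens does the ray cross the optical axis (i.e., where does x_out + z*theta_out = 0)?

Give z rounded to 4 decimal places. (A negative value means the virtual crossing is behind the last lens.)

Initial: x=3.0000 theta=0.0000
After 1 (propagate distance d=26): x=3.0000 theta=0.0000
After 2 (thin lens f=29): x=3.0000 theta=-3/29 (≈-0.1034)
After 3 (propagate distance d=27): x=6/29 (≈0.2069) theta=-3/29 (≈-0.1034)
After 4 (thin lens f=15): x=6/29 (≈0.2069) theta=-17/145 (≈-0.1172)
z_focus = -x_out/theta_out = -(6/29)/(-17/145) = 30/17 ≈ 1.7647
Rounded to 4 decimal places: z = 1.7647

Answer: 1.7647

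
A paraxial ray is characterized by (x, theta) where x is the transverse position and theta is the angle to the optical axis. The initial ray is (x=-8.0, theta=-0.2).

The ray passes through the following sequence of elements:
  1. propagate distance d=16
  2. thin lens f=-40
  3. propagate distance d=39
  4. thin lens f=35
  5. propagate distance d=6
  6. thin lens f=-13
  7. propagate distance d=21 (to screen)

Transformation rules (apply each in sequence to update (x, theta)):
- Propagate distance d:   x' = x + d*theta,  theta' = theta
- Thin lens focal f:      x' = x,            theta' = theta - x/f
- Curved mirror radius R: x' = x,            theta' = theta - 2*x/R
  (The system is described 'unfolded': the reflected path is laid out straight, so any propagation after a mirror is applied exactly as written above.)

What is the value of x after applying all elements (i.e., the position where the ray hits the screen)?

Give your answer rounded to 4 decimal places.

Answer: -64.4979

Derivation:
Initial: x=-8.0000 theta=-0.2000
After 1 (propagate distance d=16): x=-11.2000 theta=-0.2000
After 2 (thin lens f=-40): x=-11.2000 theta=-0.4800
After 3 (propagate distance d=39): x=-29.9200 theta=-0.4800
After 4 (thin lens f=35): x=-29.9200 theta=328/875 (≈0.3749)
After 5 (propagate distance d=6): x=-24212/875 (≈-27.6709) theta=328/875 (≈0.3749)
After 6 (thin lens f=-13): x=-24212/875 (≈-27.6709) theta=-19948/11375 (≈-1.7537)
After 7 (propagate distance d=21 (to screen)): x=-733664/11375 (≈-64.4979) theta=-19948/11375 (≈-1.7537)
Rounded to 4 decimal places: x = -64.4979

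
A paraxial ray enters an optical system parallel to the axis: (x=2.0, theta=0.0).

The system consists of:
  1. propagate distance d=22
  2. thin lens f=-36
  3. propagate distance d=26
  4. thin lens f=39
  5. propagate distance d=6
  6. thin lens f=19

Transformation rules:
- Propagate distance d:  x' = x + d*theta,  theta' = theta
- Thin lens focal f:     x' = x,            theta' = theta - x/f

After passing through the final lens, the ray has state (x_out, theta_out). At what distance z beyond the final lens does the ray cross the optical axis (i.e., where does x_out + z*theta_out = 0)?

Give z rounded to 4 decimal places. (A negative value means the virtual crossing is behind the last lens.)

Answer: 15.9441

Derivation:
Initial: x=2.0000 theta=0.0000
After 1 (propagate distance d=22): x=2.0000 theta=0.0000
After 2 (thin lens f=-36): x=2.0000 theta=1/18 (≈0.0556)
After 3 (propagate distance d=26): x=31/9 (≈3.4444) theta=1/18 (≈0.0556)
After 4 (thin lens f=39): x=31/9 (≈3.4444) theta=-23/702 (≈-0.0328)
After 5 (propagate distance d=6): x=380/117 (≈3.2479) theta=-23/702 (≈-0.0328)
After 6 (thin lens f=19): x=380/117 (≈3.2479) theta=-11/54 (≈-0.2037)
z_focus = -x_out/theta_out = -(380/117)/(-11/54) = 2280/143 ≈ 15.9441
Rounded to 4 decimal places: z = 15.9441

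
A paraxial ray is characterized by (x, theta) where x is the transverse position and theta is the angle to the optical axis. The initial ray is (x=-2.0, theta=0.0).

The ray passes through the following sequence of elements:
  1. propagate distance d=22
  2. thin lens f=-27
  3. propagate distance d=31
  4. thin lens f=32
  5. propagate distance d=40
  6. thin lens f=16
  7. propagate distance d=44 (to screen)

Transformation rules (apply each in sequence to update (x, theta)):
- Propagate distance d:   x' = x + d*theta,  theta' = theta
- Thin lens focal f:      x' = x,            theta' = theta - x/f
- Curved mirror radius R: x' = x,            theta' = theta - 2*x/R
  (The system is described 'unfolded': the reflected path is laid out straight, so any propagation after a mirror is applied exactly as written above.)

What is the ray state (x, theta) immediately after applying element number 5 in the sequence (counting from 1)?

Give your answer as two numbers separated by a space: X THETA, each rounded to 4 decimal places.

Initial: x=-2.0000 theta=0.0000
After 1 (propagate distance d=22): x=-2.0000 theta=0.0000
After 2 (thin lens f=-27): x=-2.0000 theta=-2/27 (≈-0.0741)
After 3 (propagate distance d=31): x=-116/27 (≈-4.2963) theta=-2/27 (≈-0.0741)
After 4 (thin lens f=32): x=-116/27 (≈-4.2963) theta=13/216 (≈0.0602)
After 5 (propagate distance d=40): x=-17/9 (≈-1.8889) theta=13/216 (≈0.0602)
Rounded to 4 decimal places: x = -1.8889, theta = 0.0602

Answer: -1.8889 0.0602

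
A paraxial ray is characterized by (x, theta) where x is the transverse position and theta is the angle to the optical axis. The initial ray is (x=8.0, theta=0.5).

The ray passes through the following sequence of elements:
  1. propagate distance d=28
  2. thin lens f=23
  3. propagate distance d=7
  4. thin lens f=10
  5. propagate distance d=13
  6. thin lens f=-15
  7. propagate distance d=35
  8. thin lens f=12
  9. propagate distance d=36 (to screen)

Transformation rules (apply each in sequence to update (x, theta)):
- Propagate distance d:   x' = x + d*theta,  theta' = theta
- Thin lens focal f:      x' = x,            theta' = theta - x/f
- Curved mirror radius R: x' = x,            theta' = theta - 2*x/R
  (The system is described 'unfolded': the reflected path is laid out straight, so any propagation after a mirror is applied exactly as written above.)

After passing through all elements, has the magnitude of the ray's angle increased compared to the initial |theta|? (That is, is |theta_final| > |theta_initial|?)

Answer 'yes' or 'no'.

Initial: x=8.0000 theta=0.5000
After 1 (propagate distance d=28): x=22.0000 theta=0.5000
After 2 (thin lens f=23): x=22.0000 theta=-21/46 (≈-0.4565)
After 3 (propagate distance d=7): x=865/46 (≈18.8043) theta=-21/46 (≈-0.4565)
After 4 (thin lens f=10): x=865/46 (≈18.8043) theta=-215/92 (≈-2.3370)
After 5 (propagate distance d=13): x=-1065/92 (≈-11.5761) theta=-215/92 (≈-2.3370)
After 6 (thin lens f=-15): x=-1065/92 (≈-11.5761) theta=-143/46 (≈-3.1087)
After 7 (propagate distance d=35): x=-11075/92 (≈-120.3804) theta=-143/46 (≈-3.1087)
After 8 (thin lens f=12): x=-11075/92 (≈-120.3804) theta=7643/1104 (≈6.9230)
After 9 (propagate distance d=36 (to screen)): x=5927/46 (≈128.8478) theta=7643/1104 (≈6.9230)
|theta_initial|=0.5000 |theta_final|=7643/1104 (≈6.9230) -> increased

Answer: yes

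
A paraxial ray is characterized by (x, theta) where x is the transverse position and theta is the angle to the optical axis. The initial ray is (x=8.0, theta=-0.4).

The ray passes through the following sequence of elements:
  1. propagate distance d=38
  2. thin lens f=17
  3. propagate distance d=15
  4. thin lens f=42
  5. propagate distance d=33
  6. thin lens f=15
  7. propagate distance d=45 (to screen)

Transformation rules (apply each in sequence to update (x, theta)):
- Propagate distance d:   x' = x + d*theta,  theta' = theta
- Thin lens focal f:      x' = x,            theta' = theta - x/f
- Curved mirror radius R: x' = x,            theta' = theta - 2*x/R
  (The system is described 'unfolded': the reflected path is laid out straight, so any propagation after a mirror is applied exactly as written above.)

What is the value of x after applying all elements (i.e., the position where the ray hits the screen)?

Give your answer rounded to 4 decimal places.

Initial: x=8.0000 theta=-0.4000
After 1 (propagate distance d=38): x=-7.2000 theta=-0.4000
After 2 (thin lens f=17): x=-7.2000 theta=2/85 (≈0.0235)
After 3 (propagate distance d=15): x=-582/85 (≈-6.8471) theta=2/85 (≈0.0235)
After 4 (thin lens f=42): x=-582/85 (≈-6.8471) theta=111/595 (≈0.1866)
After 5 (propagate distance d=33): x=-411/595 (≈-0.6908) theta=111/595 (≈0.1866)
After 6 (thin lens f=15): x=-411/595 (≈-0.6908) theta=692/2975 (≈0.2326)
After 7 (propagate distance d=45 (to screen)): x=831/85 (≈9.7765) theta=692/2975 (≈0.2326)
Rounded to 4 decimal places: x = 9.7765

Answer: 9.7765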